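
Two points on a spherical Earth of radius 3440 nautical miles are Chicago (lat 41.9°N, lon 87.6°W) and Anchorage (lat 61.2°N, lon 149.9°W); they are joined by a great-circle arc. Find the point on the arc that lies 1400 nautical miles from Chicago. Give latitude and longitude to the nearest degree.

≈ lat 57°N, lon 116°W

Convert each endpoint to a unit vector on the sphere (x = cos φ cos λ, y = cos φ sin λ, z = sin φ).
The central angle between the endpoints is δ = arccos(p₁·p₂) ≈ 0.720 rad (41.2°). The total great-circle distance is δ·R ≈ 0.720 × 3440 ≈ 2476 nmi, so the target fraction is f = 1400/2476 ≈ 0.565.
Interpolate at f ≈ 0.565 with slerp weights a = sin((1−f)δ)/sin δ ≈ 0.467, b = sin(fδ)/sin δ ≈ 0.600.
p = a·p₁ + b·p₂ ≈ (-0.236, -0.492, 0.838); φ = arcsin(p_z) ≈ 56.92°, λ = atan2(p_y, p_x) ≈ -115.59°.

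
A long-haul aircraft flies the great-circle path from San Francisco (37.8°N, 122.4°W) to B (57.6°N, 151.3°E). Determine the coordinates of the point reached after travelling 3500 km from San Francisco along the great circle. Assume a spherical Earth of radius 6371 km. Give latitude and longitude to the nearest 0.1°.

≈ (57.2°N, 160.3°W)

Write both endpoints as unit vectors p₁, p₂ with components (cos φ cos λ, cos φ sin λ, sin φ).
The central angle between the endpoints is δ = arccos(p₁·p₂) ≈ 0.995 rad (57.0°). The total great-circle distance is δ·R ≈ 0.995 × 6371 ≈ 6337 km, so the target fraction is f = 3500/6337 ≈ 0.552.
Interpolate at f ≈ 0.552 with slerp weights a = sin((1−f)δ)/sin δ ≈ 0.514, b = sin(fδ)/sin δ ≈ 0.623.
p = a·p₁ + b·p₂ ≈ (-0.510, -0.182, 0.841); φ = arcsin(p_z) ≈ 57.20°, λ = atan2(p_y, p_x) ≈ -160.32°.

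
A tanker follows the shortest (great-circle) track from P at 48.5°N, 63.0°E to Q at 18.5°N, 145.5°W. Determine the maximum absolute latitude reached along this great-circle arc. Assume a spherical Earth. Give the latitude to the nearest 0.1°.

The great circle lies in the plane with unit normal n̂ = (p₁ × p₂)/|p₁ × p₂|.
Here n̂_z ≈ +0.316; the vertex latitude is φ_max = arccos|n̂_z| ≈ 71.6°.

≈ 71.6°N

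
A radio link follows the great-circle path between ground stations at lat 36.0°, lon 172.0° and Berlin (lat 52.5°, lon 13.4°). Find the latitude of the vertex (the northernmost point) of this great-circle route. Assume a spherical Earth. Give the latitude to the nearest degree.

The great circle lies in the plane with unit normal n̂ = (p₁ × p₂)/|p₁ × p₂|.
Here n̂_z ≈ -0.180; the vertex latitude is φ_max = arccos|n̂_z| ≈ 79.6°.

≈ 80°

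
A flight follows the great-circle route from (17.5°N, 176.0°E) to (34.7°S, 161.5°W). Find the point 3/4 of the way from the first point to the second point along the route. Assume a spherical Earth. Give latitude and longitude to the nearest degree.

≈ (22°S, 168°W)

Convert each endpoint to a unit vector on the sphere (x = cos φ cos λ, y = cos φ sin λ, z = sin φ).
The central angle between the endpoints is δ = arccos(p₁·p₂) ≈ 0.985 rad (56.4°).
Interpolate at f = 3/4 with slerp weights a = sin((1−f)δ)/sin δ ≈ 0.293, b = sin(fδ)/sin δ ≈ 0.808.
p = a·p₁ + b·p₂ ≈ (-0.908, -0.191, -0.372); φ = arcsin(p_z) ≈ -21.84°, λ = atan2(p_y, p_x) ≈ -168.10°.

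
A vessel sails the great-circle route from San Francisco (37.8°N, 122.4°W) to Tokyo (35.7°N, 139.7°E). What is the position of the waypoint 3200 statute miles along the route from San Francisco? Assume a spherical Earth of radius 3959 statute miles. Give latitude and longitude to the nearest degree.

Convert each endpoint to a unit vector on the sphere (x = cos φ cos λ, y = cos φ sin λ, z = sin φ).
The central angle between the endpoints is δ = arccos(p₁·p₂) ≈ 1.298 rad (74.4°). The total great-circle distance is δ·R ≈ 1.298 × 3959 ≈ 5139 mi, so the target fraction is f = 3200/5139 ≈ 0.623.
Interpolate at f ≈ 0.623 with slerp weights a = sin((1−f)δ)/sin δ ≈ 0.488, b = sin(fδ)/sin δ ≈ 0.751.
p = a·p₁ + b·p₂ ≈ (-0.672, 0.069, 0.738); φ = arcsin(p_z) ≈ 47.52°, λ = atan2(p_y, p_x) ≈ 174.17°.

≈ (48°N, 174°E)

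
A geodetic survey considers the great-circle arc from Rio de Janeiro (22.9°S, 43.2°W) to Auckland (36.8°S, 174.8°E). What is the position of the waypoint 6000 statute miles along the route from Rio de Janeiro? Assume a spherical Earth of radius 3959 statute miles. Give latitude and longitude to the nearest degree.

≈ 53°S, 161°W

Write both endpoints as unit vectors p₁, p₂ with components (cos φ cos λ, cos φ sin λ, sin φ).
The central angle between the endpoints is δ = arccos(p₁·p₂) ≈ 1.926 rad (110.4°). The total great-circle distance is δ·R ≈ 1.926 × 3959 ≈ 7627 mi, so the target fraction is f = 6000/7627 ≈ 0.787.
Interpolate at f ≈ 0.787 with slerp weights a = sin((1−f)δ)/sin δ ≈ 0.426, b = sin(fδ)/sin δ ≈ 1.065.
p = a·p₁ + b·p₂ ≈ (-0.563, -0.191, -0.804); φ = arcsin(p_z) ≈ -53.50°, λ = atan2(p_y, p_x) ≈ -161.23°.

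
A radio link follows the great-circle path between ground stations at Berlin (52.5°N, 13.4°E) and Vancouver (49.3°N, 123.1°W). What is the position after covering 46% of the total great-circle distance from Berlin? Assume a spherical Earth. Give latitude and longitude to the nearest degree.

The haversine formula gives a central angle δ ≈ 1.252 rad (71.7°) between the endpoints.
Interpolate at f = 0.46 with slerp weights a = sin((1−f)δ)/sin δ ≈ 0.659, b = sin(fδ)/sin δ ≈ 0.573.
p = a·p₁ + b·p₂ ≈ (0.186, -0.220, 0.958); φ = arcsin(p_z) ≈ 73.24°, λ = atan2(p_y, p_x) ≈ -49.83°.

≈ 73°N, 50°W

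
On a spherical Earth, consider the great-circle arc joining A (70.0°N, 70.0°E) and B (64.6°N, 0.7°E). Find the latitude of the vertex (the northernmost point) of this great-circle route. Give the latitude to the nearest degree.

≈ 72°N

The great circle lies in the plane with unit normal n̂ = (p₁ × p₂)/|p₁ × p₂|.
Here n̂_z ≈ -0.316; the vertex latitude is φ_max = arccos|n̂_z| ≈ 71.6°.
Check via Clairaut: cos φ_max = |cos φ₁| · sin C = cos(70.0°)·sin(67.5°) ≈ 0.316, again giving ≈ 71.6°.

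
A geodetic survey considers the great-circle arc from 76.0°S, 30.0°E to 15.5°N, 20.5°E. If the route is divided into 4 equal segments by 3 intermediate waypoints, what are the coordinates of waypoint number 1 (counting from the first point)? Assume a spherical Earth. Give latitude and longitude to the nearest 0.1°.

Convert each endpoint to a unit vector on the sphere (x = cos φ cos λ, y = cos φ sin λ, z = sin φ).
The central angle between the endpoints is δ = arccos(p₁·p₂) ≈ 1.600 rad (91.7°).
Interpolate at f = 1/4 with slerp weights a = sin((1−f)δ)/sin δ ≈ 0.932, b = sin(fδ)/sin δ ≈ 0.390.
p = a·p₁ + b·p₂ ≈ (0.547, 0.244, -0.801); φ = arcsin(p_z) ≈ -53.19°, λ = atan2(p_y, p_x) ≈ 24.06°.

≈ 53.2°S, 24.1°E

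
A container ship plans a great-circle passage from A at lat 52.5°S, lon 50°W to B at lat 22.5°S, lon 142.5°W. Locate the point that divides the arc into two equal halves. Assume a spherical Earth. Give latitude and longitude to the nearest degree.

≈ lat 47°S, lon 108°W

Convert each endpoint to a unit vector on the sphere (x = cos φ cos λ, y = cos φ sin λ, z = sin φ).
The central angle between the endpoints is δ = arccos(p₁·p₂) ≈ 1.288 rad (73.8°).
Interpolate at f = 1/2 with slerp weights a = sin((1−f)δ)/sin δ ≈ 0.625, b = sin(fδ)/sin δ ≈ 0.625.
p = a·p₁ + b·p₂ ≈ (-0.214, -0.643, -0.735); φ = arcsin(p_z) ≈ -47.33°, λ = atan2(p_y, p_x) ≈ -108.37°.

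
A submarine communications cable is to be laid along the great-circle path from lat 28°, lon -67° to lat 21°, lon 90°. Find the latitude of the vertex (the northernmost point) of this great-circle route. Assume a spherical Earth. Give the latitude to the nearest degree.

≈ 66°

The great circle lies in the plane with unit normal n̂ = (p₁ × p₂)/|p₁ × p₂|.
Here n̂_z ≈ +0.399; the vertex latitude is φ_max = arccos|n̂_z| ≈ 66.5°.
Check via Clairaut: cos φ_max = |cos φ₁| · sin C = cos(28.0°)·sin(26.9°) ≈ 0.399, again giving ≈ 66.5°.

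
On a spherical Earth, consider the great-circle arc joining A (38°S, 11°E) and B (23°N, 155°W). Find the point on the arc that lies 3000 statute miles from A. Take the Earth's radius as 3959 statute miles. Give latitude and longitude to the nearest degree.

≈ (58°S, 50°W)

Write both endpoints as unit vectors p₁, p₂ with components (cos φ cos λ, cos φ sin λ, sin φ).
The central angle between the endpoints is δ = arccos(p₁·p₂) ≈ 2.806 rad (160.8°). The total great-circle distance is δ·R ≈ 2.806 × 3959 ≈ 11111 mi, so the target fraction is f = 3000/11111 ≈ 0.270.
Interpolate at f ≈ 0.270 with slerp weights a = sin((1−f)δ)/sin δ ≈ 2.700, b = sin(fδ)/sin δ ≈ 2.090.
p = a·p₁ + b·p₂ ≈ (0.345, -0.407, -0.846); φ = arcsin(p_z) ≈ -57.75°, λ = atan2(p_y, p_x) ≈ -49.71°.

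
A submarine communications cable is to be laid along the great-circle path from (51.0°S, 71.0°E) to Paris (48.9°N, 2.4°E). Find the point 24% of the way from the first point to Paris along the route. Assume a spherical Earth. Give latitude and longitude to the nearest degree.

Convert each endpoint to a unit vector on the sphere (x = cos φ cos λ, y = cos φ sin λ, z = sin φ).
The central angle between the endpoints is δ = arccos(p₁·p₂) ≈ 2.020 rad (115.8°).
Interpolate at f = 0.24 with slerp weights a = sin((1−f)δ)/sin δ ≈ 1.110, b = sin(fδ)/sin δ ≈ 0.518.
p = a·p₁ + b·p₂ ≈ (0.567, 0.675, -0.472); φ = arcsin(p_z) ≈ -28.19°, λ = atan2(p_y, p_x) ≈ 49.94°.

≈ (28°S, 50°E)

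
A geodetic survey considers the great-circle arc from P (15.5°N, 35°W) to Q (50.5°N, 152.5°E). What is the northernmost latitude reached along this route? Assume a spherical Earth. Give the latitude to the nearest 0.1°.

The great circle lies in the plane with unit normal n̂ = (p₁ × p₂)/|p₁ × p₂|.
Here n̂_z ≈ -0.087; the vertex latitude is φ_max = arccos|n̂_z| ≈ 85.0°.

≈ 85.0°N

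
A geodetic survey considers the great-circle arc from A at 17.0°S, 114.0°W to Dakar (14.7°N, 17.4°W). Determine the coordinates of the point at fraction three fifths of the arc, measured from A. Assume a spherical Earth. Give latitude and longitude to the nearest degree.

Write both endpoints as unit vectors p₁, p₂ with components (cos φ cos λ, cos φ sin λ, sin φ).
The central angle between the endpoints is δ = arccos(p₁·p₂) ≈ 1.752 rad (100.4°).
Interpolate at f = 3/5 with slerp weights a = sin((1−f)δ)/sin δ ≈ 0.656, b = sin(fδ)/sin δ ≈ 0.883.
p = a·p₁ + b·p₂ ≈ (0.560, -0.828, 0.032); φ = arcsin(p_z) ≈ 1.85°, λ = atan2(p_y, p_x) ≈ -55.95°.

≈ 2°N, 56°W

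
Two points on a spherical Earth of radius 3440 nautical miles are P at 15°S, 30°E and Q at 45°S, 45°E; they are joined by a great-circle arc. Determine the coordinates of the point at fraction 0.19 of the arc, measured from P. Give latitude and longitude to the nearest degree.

Convert each endpoint to a unit vector on the sphere (x = cos φ cos λ, y = cos φ sin λ, z = sin φ).
The central angle between the endpoints is δ = arccos(p₁·p₂) ≈ 0.568 rad (32.6°).
Interpolate at f = 0.19 with slerp weights a = sin((1−f)δ)/sin δ ≈ 0.825, b = sin(fδ)/sin δ ≈ 0.200.
p = a·p₁ + b·p₂ ≈ (0.791, 0.499, -0.355); φ = arcsin(p_z) ≈ -20.81°, λ = atan2(p_y, p_x) ≈ 32.25°.

≈ 21°S, 32°E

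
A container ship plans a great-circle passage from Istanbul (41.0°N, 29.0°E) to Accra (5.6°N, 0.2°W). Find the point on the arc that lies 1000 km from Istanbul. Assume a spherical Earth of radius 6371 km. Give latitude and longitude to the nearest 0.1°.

The haversine formula gives a central angle δ ≈ 0.767 rad (44.0°) between the endpoints. The total great-circle distance is δ·R ≈ 0.767 × 6371 ≈ 4889 km, so the target fraction is f = 1000/4889 ≈ 0.205.
Interpolate at f ≈ 0.205 with slerp weights a = sin((1−f)δ)/sin δ ≈ 0.826, b = sin(fδ)/sin δ ≈ 0.225.
p = a·p₁ + b·p₂ ≈ (0.769, 0.301, 0.564); φ = arcsin(p_z) ≈ 34.31°, λ = atan2(p_y, p_x) ≈ 21.40°.

≈ 34.3°N, 21.4°E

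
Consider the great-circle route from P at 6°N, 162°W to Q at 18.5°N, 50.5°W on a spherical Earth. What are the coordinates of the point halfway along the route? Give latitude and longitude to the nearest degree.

Convert each endpoint to a unit vector on the sphere (x = cos φ cos λ, y = cos φ sin λ, z = sin φ).
The central angle between the endpoints is δ = arccos(p₁·p₂) ≈ 1.889 rad (108.2°).
Interpolate at f = 1/2 with slerp weights a = sin((1−f)δ)/sin δ ≈ 0.853, b = sin(fδ)/sin δ ≈ 0.853.
p = a·p₁ + b·p₂ ≈ (-0.292, -0.886, 0.360); φ = arcsin(p_z) ≈ 21.08°, λ = atan2(p_y, p_x) ≈ -108.25°.

≈ 21°N, 108°W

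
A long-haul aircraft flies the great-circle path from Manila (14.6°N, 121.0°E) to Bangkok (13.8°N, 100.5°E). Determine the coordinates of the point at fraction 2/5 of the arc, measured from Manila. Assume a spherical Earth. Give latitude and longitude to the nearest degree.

The haversine formula gives a central angle δ ≈ 0.347 rad (19.9°) between the endpoints.
Interpolate at f = 2/5 with slerp weights a = sin((1−f)δ)/sin δ ≈ 0.608, b = sin(fδ)/sin δ ≈ 0.407.
p = a·p₁ + b·p₂ ≈ (-0.375, 0.893, 0.250); φ = arcsin(p_z) ≈ 14.49°, λ = atan2(p_y, p_x) ≈ 112.78°.

≈ 14°N, 113°E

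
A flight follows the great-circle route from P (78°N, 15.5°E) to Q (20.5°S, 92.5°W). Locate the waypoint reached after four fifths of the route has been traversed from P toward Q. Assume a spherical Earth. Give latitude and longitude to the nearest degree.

≈ (2°N, 88°W)

From cos δ = sin φ₁ sin φ₂ + cos φ₁ cos φ₂ cos Δλ, the central angle is δ ≈ 1.985 rad (113.7°).
Interpolate at f = 4/5 with slerp weights a = sin((1−f)δ)/sin δ ≈ 0.422, b = sin(fδ)/sin δ ≈ 1.092.
p = a·p₁ + b·p₂ ≈ (0.040, -0.999, 0.031); φ = arcsin(p_z) ≈ 1.76°, λ = atan2(p_y, p_x) ≈ -87.71°.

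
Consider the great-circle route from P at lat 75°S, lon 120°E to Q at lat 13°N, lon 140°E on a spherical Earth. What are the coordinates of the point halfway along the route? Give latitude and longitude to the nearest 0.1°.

≈ lat 31.3°S, lon 135.8°E

The haversine formula gives a central angle δ ≈ 1.551 rad (88.9°) between the endpoints.
Interpolate at f = 1/2 with slerp weights a = sin((1−f)δ)/sin δ ≈ 0.700, b = sin(fδ)/sin δ ≈ 0.700.
p = a·p₁ + b·p₂ ≈ (-0.613, 0.596, -0.519); φ = arcsin(p_z) ≈ -31.26°, λ = atan2(p_y, p_x) ≈ 135.84°.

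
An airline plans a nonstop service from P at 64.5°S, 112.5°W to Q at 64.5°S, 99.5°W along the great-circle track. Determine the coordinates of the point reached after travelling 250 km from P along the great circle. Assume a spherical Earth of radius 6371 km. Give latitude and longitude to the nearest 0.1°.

≈ 64.6°S, 107.3°W

Convert each endpoint to a unit vector on the sphere (x = cos φ cos λ, y = cos φ sin λ, z = sin φ).
The central angle between the endpoints is δ = arccos(p₁·p₂) ≈ 0.098 rad (5.6°). The total great-circle distance is δ·R ≈ 0.098 × 6371 ≈ 621 km, so the target fraction is f = 250/621 ≈ 0.402.
Interpolate at f ≈ 0.402 with slerp weights a = sin((1−f)δ)/sin δ ≈ 0.598, b = sin(fδ)/sin δ ≈ 0.403.
p = a·p₁ + b·p₂ ≈ (-0.127, -0.409, -0.904); φ = arcsin(p_z) ≈ -64.64°, λ = atan2(p_y, p_x) ≈ -107.27°.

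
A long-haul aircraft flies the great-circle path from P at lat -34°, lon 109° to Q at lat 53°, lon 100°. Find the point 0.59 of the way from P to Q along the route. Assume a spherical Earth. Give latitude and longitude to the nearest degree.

The haversine formula gives a central angle δ ≈ 1.525 rad (87.4°) between the endpoints.
Interpolate at f = 0.59 with slerp weights a = sin((1−f)δ)/sin δ ≈ 0.586, b = sin(fδ)/sin δ ≈ 0.784.
p = a·p₁ + b·p₂ ≈ (-0.240, 0.924, 0.298); φ = arcsin(p_z) ≈ 17.36°, λ = atan2(p_y, p_x) ≈ 104.57°.

≈ lat 17°, lon 105°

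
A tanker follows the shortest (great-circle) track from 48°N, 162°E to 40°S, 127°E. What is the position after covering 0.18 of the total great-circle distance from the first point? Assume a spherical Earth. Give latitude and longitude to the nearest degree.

Convert each endpoint to a unit vector on the sphere (x = cos φ cos λ, y = cos φ sin λ, z = sin φ).
The central angle between the endpoints is δ = arccos(p₁·p₂) ≈ 1.629 rad (93.3°).
Interpolate at f = 0.18 with slerp weights a = sin((1−f)δ)/sin δ ≈ 0.974, b = sin(fδ)/sin δ ≈ 0.289.
p = a·p₁ + b·p₂ ≈ (-0.753, 0.378, 0.538); φ = arcsin(p_z) ≈ 32.54°, λ = atan2(p_y, p_x) ≈ 153.32°.

≈ 33°N, 153°E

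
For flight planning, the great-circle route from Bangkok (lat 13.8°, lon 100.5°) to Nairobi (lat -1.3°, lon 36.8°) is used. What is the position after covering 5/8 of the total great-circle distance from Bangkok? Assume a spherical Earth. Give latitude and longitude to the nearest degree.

The haversine formula gives a central angle δ ≈ 1.132 rad (64.9°) between the endpoints.
Interpolate at f = 5/8 with slerp weights a = sin((1−f)δ)/sin δ ≈ 0.455, b = sin(fδ)/sin δ ≈ 0.718.
p = a·p₁ + b·p₂ ≈ (0.494, 0.864, 0.092); φ = arcsin(p_z) ≈ 5.29°, λ = atan2(p_y, p_x) ≈ 60.24°.

≈ lat 5°, lon 60°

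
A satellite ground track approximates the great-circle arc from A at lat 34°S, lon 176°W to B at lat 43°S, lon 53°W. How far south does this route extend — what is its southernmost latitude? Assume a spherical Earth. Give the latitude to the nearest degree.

The great circle lies in the plane with unit normal n̂ = (p₁ × p₂)/|p₁ × p₂|.
Here n̂_z ≈ +0.509; the vertex latitude is φ_max = arccos|n̂_z| ≈ 59.4°.
Check via Clairaut: cos φ_max = |cos φ₁| · sin C = cos(34.0°)·sin(142.1°) ≈ 0.509, again giving ≈ 59.4°.

≈ 59°S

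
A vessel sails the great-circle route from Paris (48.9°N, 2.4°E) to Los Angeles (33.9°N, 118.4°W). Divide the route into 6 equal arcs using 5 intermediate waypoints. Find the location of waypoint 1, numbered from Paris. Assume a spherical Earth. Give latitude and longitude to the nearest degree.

≈ (57°N, 16°W)

The haversine formula gives a central angle δ ≈ 1.429 rad (81.9°) between the endpoints.
Interpolate at f = 1/6 with slerp weights a = sin((1−f)δ)/sin δ ≈ 0.938, b = sin(fδ)/sin δ ≈ 0.238.
p = a·p₁ + b·p₂ ≈ (0.522, -0.148, 0.840); φ = arcsin(p_z) ≈ 57.13°, λ = atan2(p_y, p_x) ≈ -15.85°.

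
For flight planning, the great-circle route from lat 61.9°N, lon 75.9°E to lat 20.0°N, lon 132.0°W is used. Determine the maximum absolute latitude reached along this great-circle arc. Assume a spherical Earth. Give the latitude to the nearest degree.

The great circle lies in the plane with unit normal n̂ = (p₁ × p₂)/|p₁ × p₂|.
Here n̂_z ≈ +0.208; the vertex latitude is φ_max = arccos|n̂_z| ≈ 78.0°.

≈ 78°N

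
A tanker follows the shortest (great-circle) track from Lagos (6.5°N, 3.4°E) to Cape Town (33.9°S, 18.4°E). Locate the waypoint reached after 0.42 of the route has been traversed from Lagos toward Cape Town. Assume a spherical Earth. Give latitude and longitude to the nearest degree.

Write both endpoints as unit vectors p₁, p₂ with components (cos φ cos λ, cos φ sin λ, sin φ).
The central angle between the endpoints is δ = arccos(p₁·p₂) ≈ 0.747 rad (42.8°).
Interpolate at f = 0.42 with slerp weights a = sin((1−f)δ)/sin δ ≈ 0.618, b = sin(fδ)/sin δ ≈ 0.454.
p = a·p₁ + b·p₂ ≈ (0.971, 0.155, -0.183); φ = arcsin(p_z) ≈ -10.57°, λ = atan2(p_y, p_x) ≈ 9.10°.

≈ (11°S, 9°E)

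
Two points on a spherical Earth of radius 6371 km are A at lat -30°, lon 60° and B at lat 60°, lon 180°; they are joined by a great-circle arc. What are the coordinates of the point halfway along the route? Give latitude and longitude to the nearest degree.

≈ lat 26°, lon 95°

The haversine formula gives a central angle δ ≈ 2.278 rad (130.5°) between the endpoints.
Interpolate at f = 1/2 with slerp weights a = sin((1−f)δ)/sin δ ≈ 1.194, b = sin(fδ)/sin δ ≈ 1.194.
p = a·p₁ + b·p₂ ≈ (-0.080, 0.896, 0.437); φ = arcsin(p_z) ≈ 25.92°, λ = atan2(p_y, p_x) ≈ 95.10°.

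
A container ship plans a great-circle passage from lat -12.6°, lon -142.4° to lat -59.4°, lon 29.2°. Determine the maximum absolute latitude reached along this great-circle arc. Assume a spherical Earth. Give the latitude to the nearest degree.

The great circle lies in the plane with unit normal n̂ = (p₁ × p₂)/|p₁ × p₂|.
Here n̂_z ≈ +0.076; the vertex latitude is φ_max = arccos|n̂_z| ≈ 85.6°.
Check via Clairaut: cos φ_max = |cos φ₁| · sin C = cos(12.6°)·sin(175.5°) ≈ 0.076, again giving ≈ 85.6°.

≈ -86°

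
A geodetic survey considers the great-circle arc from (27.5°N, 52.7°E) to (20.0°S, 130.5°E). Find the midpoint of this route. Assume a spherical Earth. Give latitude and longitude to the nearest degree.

≈ (5°N, 93°E)

Convert each endpoint to a unit vector on the sphere (x = cos φ cos λ, y = cos φ sin λ, z = sin φ).
The central angle between the endpoints is δ = arccos(p₁·p₂) ≈ 1.553 rad (89.0°).
Interpolate at f = 1/2 with slerp weights a = sin((1−f)δ)/sin δ ≈ 0.701, b = sin(fδ)/sin δ ≈ 0.701.
p = a·p₁ + b·p₂ ≈ (-0.051, 0.995, 0.084); φ = arcsin(p_z) ≈ 4.81°, λ = atan2(p_y, p_x) ≈ 92.93°.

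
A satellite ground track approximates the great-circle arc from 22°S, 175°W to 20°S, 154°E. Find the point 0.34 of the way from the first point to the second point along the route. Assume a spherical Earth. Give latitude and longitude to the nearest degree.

≈ 22°S, 174°E

The haversine formula gives a central angle δ ≈ 0.505 rad (29.0°) between the endpoints.
Interpolate at f = 0.34 with slerp weights a = sin((1−f)δ)/sin δ ≈ 0.676, b = sin(fδ)/sin δ ≈ 0.353.
p = a·p₁ + b·p₂ ≈ (-0.923, 0.091, -0.374); φ = arcsin(p_z) ≈ -21.97°, λ = atan2(p_y, p_x) ≈ 174.38°.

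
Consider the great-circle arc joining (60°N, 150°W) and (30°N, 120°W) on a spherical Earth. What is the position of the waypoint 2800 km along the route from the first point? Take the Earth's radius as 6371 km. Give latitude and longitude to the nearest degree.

≈ (40°N, 126°W)

The haversine formula gives a central angle δ ≈ 0.630 rad (36.1°) between the endpoints. The total great-circle distance is δ·R ≈ 0.630 × 6371 ≈ 4014 km, so the target fraction is f = 2800/4014 ≈ 0.698.
Interpolate at f ≈ 0.698 with slerp weights a = sin((1−f)δ)/sin δ ≈ 0.321, b = sin(fδ)/sin δ ≈ 0.722.
p = a·p₁ + b·p₂ ≈ (-0.452, -0.622, 0.639); φ = arcsin(p_z) ≈ 39.75°, λ = atan2(p_y, p_x) ≈ -126.00°.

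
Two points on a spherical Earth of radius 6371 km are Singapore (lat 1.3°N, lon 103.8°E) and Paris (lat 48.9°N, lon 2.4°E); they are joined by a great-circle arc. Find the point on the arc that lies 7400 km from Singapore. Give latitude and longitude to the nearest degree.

The haversine formula gives a central angle δ ≈ 1.684 rad (96.5°) between the endpoints. The total great-circle distance is δ·R ≈ 1.684 × 6371 ≈ 10728 km, so the target fraction is f = 7400/10728 ≈ 0.690.
Interpolate at f ≈ 0.690 with slerp weights a = sin((1−f)δ)/sin δ ≈ 0.502, b = sin(fδ)/sin δ ≈ 0.923.
p = a·p₁ + b·p₂ ≈ (0.487, 0.513, 0.707); φ = arcsin(p_z) ≈ 45.00°, λ = atan2(p_y, p_x) ≈ 46.50°.

≈ lat 45°N, lon 47°E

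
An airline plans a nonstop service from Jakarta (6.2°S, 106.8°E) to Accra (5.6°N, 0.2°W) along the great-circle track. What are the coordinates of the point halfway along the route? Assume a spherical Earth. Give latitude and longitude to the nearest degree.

≈ (1°S, 53°E)

Convert each endpoint to a unit vector on the sphere (x = cos φ cos λ, y = cos φ sin λ, z = sin φ).
The central angle between the endpoints is δ = arccos(p₁·p₂) ≈ 1.875 rad (107.4°).
Interpolate at f = 1/2 with slerp weights a = sin((1−f)δ)/sin δ ≈ 0.845, b = sin(fδ)/sin δ ≈ 0.845.
p = a·p₁ + b·p₂ ≈ (0.598, 0.801, -0.009); φ = arcsin(p_z) ≈ -0.50°, λ = atan2(p_y, p_x) ≈ 53.26°.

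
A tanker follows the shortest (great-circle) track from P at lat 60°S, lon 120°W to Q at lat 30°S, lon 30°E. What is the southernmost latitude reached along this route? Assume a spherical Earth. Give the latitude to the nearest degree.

≈ 77°S

The great circle lies in the plane with unit normal n̂ = (p₁ × p₂)/|p₁ × p₂|.
Here n̂_z ≈ +0.217; the vertex latitude is φ_max = arccos|n̂_z| ≈ 77.5°.
Check via Clairaut: cos φ_max = |cos φ₁| · sin C = cos(60.0°)·sin(154.3°) ≈ 0.217, again giving ≈ 77.5°.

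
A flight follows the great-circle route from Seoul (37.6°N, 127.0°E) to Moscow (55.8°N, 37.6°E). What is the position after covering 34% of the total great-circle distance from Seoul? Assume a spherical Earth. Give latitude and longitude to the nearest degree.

≈ 51°N, 106°E

The haversine formula gives a central angle δ ≈ 1.036 rad (59.4°) between the endpoints.
Interpolate at f = 0.34 with slerp weights a = sin((1−f)δ)/sin δ ≈ 0.734, b = sin(fδ)/sin δ ≈ 0.401.
p = a·p₁ + b·p₂ ≈ (-0.172, 0.602, 0.780); φ = arcsin(p_z) ≈ 51.24°, λ = atan2(p_y, p_x) ≈ 105.90°.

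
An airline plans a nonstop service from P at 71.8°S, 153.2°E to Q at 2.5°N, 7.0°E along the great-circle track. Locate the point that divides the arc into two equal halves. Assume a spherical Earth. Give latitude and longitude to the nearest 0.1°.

From cos δ = sin φ₁ sin φ₂ + cos φ₁ cos φ₂ cos Δλ, the central angle is δ ≈ 1.876 rad (107.5°).
Interpolate at f = 1/2 with slerp weights a = sin((1−f)δ)/sin δ ≈ 0.846, b = sin(fδ)/sin δ ≈ 0.846.
p = a·p₁ + b·p₂ ≈ (0.603, 0.222, -0.766); φ = arcsin(p_z) ≈ -50.03°, λ = atan2(p_y, p_x) ≈ 20.22°.

≈ 50.0°S, 20.2°E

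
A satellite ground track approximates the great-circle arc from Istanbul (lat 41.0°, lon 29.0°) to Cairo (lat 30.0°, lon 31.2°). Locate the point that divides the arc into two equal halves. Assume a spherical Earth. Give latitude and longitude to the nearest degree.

From cos δ = sin φ₁ sin φ₂ + cos φ₁ cos φ₂ cos Δλ, the central angle is δ ≈ 0.194 rad (11.1°).
Interpolate at f = 1/2 with slerp weights a = sin((1−f)δ)/sin δ ≈ 0.502, b = sin(fδ)/sin δ ≈ 0.502.
p = a·p₁ + b·p₂ ≈ (0.704, 0.409, 0.581); φ = arcsin(p_z) ≈ 35.50°, λ = atan2(p_y, p_x) ≈ 30.18°.

≈ lat 36°, lon 30°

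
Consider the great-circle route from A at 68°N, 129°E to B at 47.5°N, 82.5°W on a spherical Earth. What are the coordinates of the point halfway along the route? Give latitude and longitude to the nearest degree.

≈ 76°N, 111°W

Write both endpoints as unit vectors p₁, p₂ with components (cos φ cos λ, cos φ sin λ, sin φ).
The central angle between the endpoints is δ = arccos(p₁·p₂) ≈ 1.084 rad (62.1°).
Interpolate at f = 1/2 with slerp weights a = sin((1−f)δ)/sin δ ≈ 0.584, b = sin(fδ)/sin δ ≈ 0.584.
p = a·p₁ + b·p₂ ≈ (-0.086, -0.221, 0.971); φ = arcsin(p_z) ≈ 76.28°, λ = atan2(p_y, p_x) ≈ -111.29°.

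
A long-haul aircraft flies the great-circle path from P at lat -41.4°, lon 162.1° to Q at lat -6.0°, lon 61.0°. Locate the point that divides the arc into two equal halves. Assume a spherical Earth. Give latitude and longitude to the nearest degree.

≈ lat -34°, lon 102°

The haversine formula gives a central angle δ ≈ 1.645 rad (94.3°) between the endpoints.
Interpolate at f = 1/2 with slerp weights a = sin((1−f)δ)/sin δ ≈ 0.735, b = sin(fδ)/sin δ ≈ 0.735.
p = a·p₁ + b·p₂ ≈ (-0.170, 0.809, -0.563); φ = arcsin(p_z) ≈ -34.26°, λ = atan2(p_y, p_x) ≈ 101.89°.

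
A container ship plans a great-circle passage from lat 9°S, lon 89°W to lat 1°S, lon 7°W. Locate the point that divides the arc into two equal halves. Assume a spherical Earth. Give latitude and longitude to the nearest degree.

≈ lat 7°S, lon 48°W

Write both endpoints as unit vectors p₁, p₂ with components (cos φ cos λ, cos φ sin λ, sin φ).
The central angle between the endpoints is δ = arccos(p₁·p₂) ≈ 1.430 rad (81.9°).
Interpolate at f = 1/2 with slerp weights a = sin((1−f)δ)/sin δ ≈ 0.662, b = sin(fδ)/sin δ ≈ 0.662.
p = a·p₁ + b·p₂ ≈ (0.669, -0.735, -0.115); φ = arcsin(p_z) ≈ -6.61°, λ = atan2(p_y, p_x) ≈ -47.70°.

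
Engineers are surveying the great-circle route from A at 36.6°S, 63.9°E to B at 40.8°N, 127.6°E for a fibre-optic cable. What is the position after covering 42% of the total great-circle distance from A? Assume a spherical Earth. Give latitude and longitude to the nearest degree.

≈ 4°S, 90°E

Write both endpoints as unit vectors p₁, p₂ with components (cos φ cos λ, cos φ sin λ, sin φ).
The central angle between the endpoints is δ = arccos(p₁·p₂) ≈ 1.691 rad (96.9°).
Interpolate at f = 0.42 with slerp weights a = sin((1−f)δ)/sin δ ≈ 0.837, b = sin(fδ)/sin δ ≈ 0.657.
p = a·p₁ + b·p₂ ≈ (-0.008, 0.998, -0.070); φ = arcsin(p_z) ≈ -4.01°, λ = atan2(p_y, p_x) ≈ 90.44°.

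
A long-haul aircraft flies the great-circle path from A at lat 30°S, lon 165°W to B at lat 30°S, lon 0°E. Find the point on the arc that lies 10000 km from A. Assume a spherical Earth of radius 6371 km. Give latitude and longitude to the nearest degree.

Write both endpoints as unit vectors p₁, p₂ with components (cos φ cos λ, cos φ sin λ, sin φ).
The central angle between the endpoints is δ = arccos(p₁·p₂) ≈ 2.065 rad (118.3°). The total great-circle distance is δ·R ≈ 2.065 × 6371 ≈ 13157 km, so the target fraction is f = 10000/13157 ≈ 0.760.
Interpolate at f ≈ 0.760 with slerp weights a = sin((1−f)δ)/sin δ ≈ 0.540, b = sin(fδ)/sin δ ≈ 1.136.
p = a·p₁ + b·p₂ ≈ (0.532, -0.121, -0.838); φ = arcsin(p_z) ≈ -56.94°, λ = atan2(p_y, p_x) ≈ -12.82°.

≈ lat 57°S, lon 13°W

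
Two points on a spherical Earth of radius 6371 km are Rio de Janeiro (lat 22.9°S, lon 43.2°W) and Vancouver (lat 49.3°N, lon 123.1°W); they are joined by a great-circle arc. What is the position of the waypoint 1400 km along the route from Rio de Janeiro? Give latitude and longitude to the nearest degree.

The haversine formula gives a central angle δ ≈ 1.762 rad (100.9°) between the endpoints. The total great-circle distance is δ·R ≈ 1.762 × 6371 ≈ 11223 km, so the target fraction is f = 1400/11223 ≈ 0.125.
Interpolate at f ≈ 0.125 with slerp weights a = sin((1−f)δ)/sin δ ≈ 1.018, b = sin(fδ)/sin δ ≈ 0.222.
p = a·p₁ + b·p₂ ≈ (0.605, -0.763, -0.228); φ = arcsin(p_z) ≈ -13.17°, λ = atan2(p_y, p_x) ≈ -51.62°.

≈ lat 13°S, lon 52°W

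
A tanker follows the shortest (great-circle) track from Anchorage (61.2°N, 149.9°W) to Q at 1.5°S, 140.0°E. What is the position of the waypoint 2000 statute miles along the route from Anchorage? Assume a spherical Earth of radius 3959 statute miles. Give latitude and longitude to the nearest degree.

Write both endpoints as unit vectors p₁, p₂ with components (cos φ cos λ, cos φ sin λ, sin φ).
The central angle between the endpoints is δ = arccos(p₁·p₂) ≈ 1.429 rad (81.9°). The total great-circle distance is δ·R ≈ 1.429 × 3959 ≈ 5659 mi, so the target fraction is f = 2000/5659 ≈ 0.353.
Interpolate at f ≈ 0.353 with slerp weights a = sin((1−f)δ)/sin δ ≈ 0.806, b = sin(fδ)/sin δ ≈ 0.489.
p = a·p₁ + b·p₂ ≈ (-0.710, 0.119, 0.694); φ = arcsin(p_z) ≈ 43.92°, λ = atan2(p_y, p_x) ≈ 170.46°.

≈ 44°N, 170°E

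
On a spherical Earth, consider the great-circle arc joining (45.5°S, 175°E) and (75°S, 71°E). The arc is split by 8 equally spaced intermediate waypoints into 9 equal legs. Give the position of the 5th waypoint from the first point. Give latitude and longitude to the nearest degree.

Write both endpoints as unit vectors p₁, p₂ with components (cos φ cos λ, cos φ sin λ, sin φ).
The central angle between the endpoints is δ = arccos(p₁·p₂) ≈ 0.870 rad (49.8°).
Interpolate at f = 5/9 with slerp weights a = sin((1−f)δ)/sin δ ≈ 0.493, b = sin(fδ)/sin δ ≈ 0.608.
p = a·p₁ + b·p₂ ≈ (-0.293, 0.179, -0.939); φ = arcsin(p_z) ≈ -69.91°, λ = atan2(p_y, p_x) ≈ 148.61°.

≈ (70°S, 149°E)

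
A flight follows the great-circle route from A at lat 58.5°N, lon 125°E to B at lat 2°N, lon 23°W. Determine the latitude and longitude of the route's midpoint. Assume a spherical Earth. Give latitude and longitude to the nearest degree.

Write both endpoints as unit vectors p₁, p₂ with components (cos φ cos λ, cos φ sin λ, sin φ).
The central angle between the endpoints is δ = arccos(p₁·p₂) ≈ 1.997 rad (114.4°).
Interpolate at f = 1/2 with slerp weights a = sin((1−f)δ)/sin δ ≈ 0.923, b = sin(fδ)/sin δ ≈ 0.923.
p = a·p₁ + b·p₂ ≈ (0.572, 0.035, 0.819); φ = arcsin(p_z) ≈ 55.00°, λ = atan2(p_y, p_x) ≈ 3.46°.

≈ lat 55°N, lon 3°E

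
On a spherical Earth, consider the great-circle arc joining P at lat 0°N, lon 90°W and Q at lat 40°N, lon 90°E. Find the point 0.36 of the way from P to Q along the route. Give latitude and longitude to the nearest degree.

Write both endpoints as unit vectors p₁, p₂ with components (cos φ cos λ, cos φ sin λ, sin φ).
The central angle between the endpoints is δ = arccos(p₁·p₂) ≈ 2.443 rad (140.0°).
Interpolate at f = 0.36 with slerp weights a = sin((1−f)δ)/sin δ ≈ 1.556, b = sin(fδ)/sin δ ≈ 1.199.
p = a·p₁ + b·p₂ ≈ (0.000, -0.637, 0.771); φ = arcsin(p_z) ≈ 50.40°, λ = atan2(p_y, p_x) ≈ -90.00°.

≈ lat 50°N, lon 90°W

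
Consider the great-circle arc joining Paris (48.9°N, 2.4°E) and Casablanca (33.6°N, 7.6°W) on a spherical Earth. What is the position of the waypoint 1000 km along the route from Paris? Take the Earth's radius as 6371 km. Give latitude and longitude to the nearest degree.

Write both endpoints as unit vectors p₁, p₂ with components (cos φ cos λ, cos φ sin λ, sin φ).
The central angle between the endpoints is δ = arccos(p₁·p₂) ≈ 0.297 rad (17.0°). The total great-circle distance is δ·R ≈ 0.297 × 6371 ≈ 1892 km, so the target fraction is f = 1000/1892 ≈ 0.529.
Interpolate at f ≈ 0.529 with slerp weights a = sin((1−f)δ)/sin δ ≈ 0.477, b = sin(fδ)/sin δ ≈ 0.534.
p = a·p₁ + b·p₂ ≈ (0.754, -0.046, 0.655); φ = arcsin(p_z) ≈ 40.92°, λ = atan2(p_y, p_x) ≈ -3.47°.

≈ 41°N, 3°W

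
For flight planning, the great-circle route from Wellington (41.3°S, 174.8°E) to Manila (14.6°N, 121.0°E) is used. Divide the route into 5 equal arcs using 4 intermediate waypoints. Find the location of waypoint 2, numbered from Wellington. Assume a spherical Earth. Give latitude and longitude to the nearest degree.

Write both endpoints as unit vectors p₁, p₂ with components (cos φ cos λ, cos φ sin λ, sin φ).
The central angle between the endpoints is δ = arccos(p₁·p₂) ≈ 1.305 rad (74.8°).
Interpolate at f = 2/5 with slerp weights a = sin((1−f)δ)/sin δ ≈ 0.731, b = sin(fδ)/sin δ ≈ 0.517.
p = a·p₁ + b·p₂ ≈ (-0.804, 0.478, -0.352); φ = arcsin(p_z) ≈ -20.62°, λ = atan2(p_y, p_x) ≈ 149.26°.

≈ 21°S, 149°E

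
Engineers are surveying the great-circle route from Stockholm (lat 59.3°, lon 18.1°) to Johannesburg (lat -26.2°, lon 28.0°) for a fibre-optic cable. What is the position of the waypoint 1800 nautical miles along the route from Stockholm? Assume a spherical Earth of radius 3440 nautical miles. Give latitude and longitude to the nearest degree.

≈ lat 30°, lon 23°

Write both endpoints as unit vectors p₁, p₂ with components (cos φ cos λ, cos φ sin λ, sin φ).
The central angle between the endpoints is δ = arccos(p₁·p₂) ≈ 1.499 rad (85.9°). The total great-circle distance is δ·R ≈ 1.499 × 3440 ≈ 5157 nmi, so the target fraction is f = 1800/5157 ≈ 0.349.
Interpolate at f ≈ 0.349 with slerp weights a = sin((1−f)δ)/sin δ ≈ 0.830, b = sin(fδ)/sin δ ≈ 0.501.
p = a·p₁ + b·p₂ ≈ (0.800, 0.343, 0.493); φ = arcsin(p_z) ≈ 29.52°, λ = atan2(p_y, p_x) ≈ 23.20°.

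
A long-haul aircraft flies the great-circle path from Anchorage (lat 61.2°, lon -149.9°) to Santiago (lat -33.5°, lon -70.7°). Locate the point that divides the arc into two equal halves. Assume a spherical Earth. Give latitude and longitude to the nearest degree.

The haversine formula gives a central angle δ ≈ 1.991 rad (114.1°) between the endpoints.
Interpolate at f = 1/2 with slerp weights a = sin((1−f)δ)/sin δ ≈ 0.919, b = sin(fδ)/sin δ ≈ 0.919.
p = a·p₁ + b·p₂ ≈ (-0.130, -0.946, 0.298); φ = arcsin(p_z) ≈ 17.35°, λ = atan2(p_y, p_x) ≈ -97.81°.

≈ lat 17°, lon -98°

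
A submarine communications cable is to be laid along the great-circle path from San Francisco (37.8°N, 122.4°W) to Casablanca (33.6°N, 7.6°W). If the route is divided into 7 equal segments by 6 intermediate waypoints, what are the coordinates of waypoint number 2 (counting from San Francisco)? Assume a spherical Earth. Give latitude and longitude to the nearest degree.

From cos δ = sin φ₁ sin φ₂ + cos φ₁ cos φ₂ cos Δλ, the central angle is δ ≈ 1.508 rad (86.4°).
Interpolate at f = 2/7 with slerp weights a = sin((1−f)δ)/sin δ ≈ 0.882, b = sin(fδ)/sin δ ≈ 0.418.
p = a·p₁ + b·p₂ ≈ (-0.028, -0.635, 0.772); φ = arcsin(p_z) ≈ 50.56°, λ = atan2(p_y, p_x) ≈ -92.54°.

≈ 51°N, 93°W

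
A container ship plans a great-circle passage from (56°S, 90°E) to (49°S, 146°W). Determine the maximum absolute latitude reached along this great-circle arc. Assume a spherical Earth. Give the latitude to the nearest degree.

≈ 70°S

The great circle lies in the plane with unit normal n̂ = (p₁ × p₂)/|p₁ × p₂|.
Here n̂_z ≈ +0.335; the vertex latitude is φ_max = arccos|n̂_z| ≈ 70.4°.
Check via Clairaut: cos φ_max = |cos φ₁| · sin C = cos(56.0°)·sin(143.2°) ≈ 0.335, again giving ≈ 70.4°.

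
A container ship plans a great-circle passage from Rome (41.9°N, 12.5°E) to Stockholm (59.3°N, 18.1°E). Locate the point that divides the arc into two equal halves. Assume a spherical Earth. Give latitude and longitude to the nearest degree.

Convert each endpoint to a unit vector on the sphere (x = cos φ cos λ, y = cos φ sin λ, z = sin φ).
The central angle between the endpoints is δ = arccos(p₁·p₂) ≈ 0.310 rad (17.7°).
Interpolate at f = 1/2 with slerp weights a = sin((1−f)δ)/sin δ ≈ 0.506, b = sin(fδ)/sin δ ≈ 0.506.
p = a·p₁ + b·p₂ ≈ (0.613, 0.162, 0.773); φ = arcsin(p_z) ≈ 50.63°, λ = atan2(p_y, p_x) ≈ 14.78°.

≈ 51°N, 15°E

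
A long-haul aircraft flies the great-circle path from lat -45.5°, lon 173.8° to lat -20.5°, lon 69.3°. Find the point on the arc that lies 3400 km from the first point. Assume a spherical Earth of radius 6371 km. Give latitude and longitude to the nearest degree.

≈ lat -50°, lon 128°

The haversine formula gives a central angle δ ≈ 1.485 rad (85.1°) between the endpoints. The total great-circle distance is δ·R ≈ 1.485 × 6371 ≈ 9463 km, so the target fraction is f = 3400/9463 ≈ 0.359.
Interpolate at f ≈ 0.359 with slerp weights a = sin((1−f)δ)/sin δ ≈ 0.817, b = sin(fδ)/sin δ ≈ 0.511.
p = a·p₁ + b·p₂ ≈ (-0.400, 0.509, -0.762); φ = arcsin(p_z) ≈ -49.62°, λ = atan2(p_y, p_x) ≈ 128.18°.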